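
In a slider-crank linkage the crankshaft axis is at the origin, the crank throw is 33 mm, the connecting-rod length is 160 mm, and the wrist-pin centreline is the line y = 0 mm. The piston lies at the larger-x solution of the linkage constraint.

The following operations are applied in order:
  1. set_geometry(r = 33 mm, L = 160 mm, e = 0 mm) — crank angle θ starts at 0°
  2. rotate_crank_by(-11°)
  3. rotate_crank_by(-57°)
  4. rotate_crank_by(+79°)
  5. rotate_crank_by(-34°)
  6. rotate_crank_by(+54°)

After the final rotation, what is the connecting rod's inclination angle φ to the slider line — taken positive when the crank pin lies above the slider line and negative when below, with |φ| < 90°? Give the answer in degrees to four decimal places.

6.0978

set_geometry: r = 33 mm, L = 160 mm, e = 0 mm; θ ← 0°
rotate_crank_by(-11°): θ ← 0° -11° = -11°
rotate_crank_by(-57°): θ ← -11° -57° = -68°
rotate_crank_by(+79°): θ ← -68° +79° = 11°
rotate_crank_by(-34°): θ ← 11° -34° = -23°
rotate_crank_by(+54°): θ ← -23° +54° = 31°
crank pin P = (r cos θ, r sin θ) = (28.286521, 16.996256)
h = r sin θ − e = 16.996256 − 0 = 16.996256
sin φ = h / L = 16.996256 / 160 = 0.10622660
φ = arcsin(0.10622660) = 6.097841°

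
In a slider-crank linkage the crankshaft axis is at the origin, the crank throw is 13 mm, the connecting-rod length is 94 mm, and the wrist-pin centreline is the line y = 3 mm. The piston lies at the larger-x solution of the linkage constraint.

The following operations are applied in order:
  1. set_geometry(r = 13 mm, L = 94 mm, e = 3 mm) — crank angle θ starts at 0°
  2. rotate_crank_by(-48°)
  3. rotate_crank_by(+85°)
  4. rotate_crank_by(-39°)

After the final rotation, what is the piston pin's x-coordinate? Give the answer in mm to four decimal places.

106.9286

set_geometry: r = 13 mm, L = 94 mm, e = 3 mm; θ ← 0°
rotate_crank_by(-48°): θ ← 0° -48° = -48°
rotate_crank_by(+85°): θ ← -48° +85° = 37°
rotate_crank_by(-39°): θ ← 37° -39° = -2°
crank pin P = (r cos θ, r sin θ) = (12.992081, -0.453693)
h = r sin θ − e = -0.453693 − 3 = -3.453693
x = r cos θ + √(L² − h²) = 12.992081 + √(8836.0 − 11.9280) = 12.992081 + 93.936532 = 106.928613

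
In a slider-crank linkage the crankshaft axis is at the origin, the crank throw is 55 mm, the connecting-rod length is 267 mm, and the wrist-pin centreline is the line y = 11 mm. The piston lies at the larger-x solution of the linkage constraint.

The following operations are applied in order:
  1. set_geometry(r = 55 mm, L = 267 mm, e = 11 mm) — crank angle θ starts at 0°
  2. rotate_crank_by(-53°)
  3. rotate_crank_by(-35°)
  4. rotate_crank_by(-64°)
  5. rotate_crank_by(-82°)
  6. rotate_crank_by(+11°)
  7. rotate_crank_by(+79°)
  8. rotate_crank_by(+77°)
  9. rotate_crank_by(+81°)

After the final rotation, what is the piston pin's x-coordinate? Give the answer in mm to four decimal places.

set_geometry: r = 55 mm, L = 267 mm, e = 11 mm; θ ← 0°
rotate_crank_by(-53°): θ ← 0° -53° = -53°
rotate_crank_by(-35°): θ ← -53° -35° = -88°
rotate_crank_by(-64°): θ ← -88° -64° = -152°
rotate_crank_by(-82°): θ ← -152° -82° = -234°
rotate_crank_by(+11°): θ ← -234° +11° = -223°
rotate_crank_by(+79°): θ ← -223° +79° = -144°
rotate_crank_by(+77°): θ ← -144° +77° = -67°
rotate_crank_by(+81°): θ ← -67° +81° = 14°
crank pin P = (r cos θ, r sin θ) = (53.366265, 13.305704)
h = r sin θ − e = 13.305704 − 11 = 2.305704
x = r cos θ + √(L² − h²) = 53.366265 + √(71289.0 − 5.3163) = 53.366265 + 266.990044 = 320.356309

320.3563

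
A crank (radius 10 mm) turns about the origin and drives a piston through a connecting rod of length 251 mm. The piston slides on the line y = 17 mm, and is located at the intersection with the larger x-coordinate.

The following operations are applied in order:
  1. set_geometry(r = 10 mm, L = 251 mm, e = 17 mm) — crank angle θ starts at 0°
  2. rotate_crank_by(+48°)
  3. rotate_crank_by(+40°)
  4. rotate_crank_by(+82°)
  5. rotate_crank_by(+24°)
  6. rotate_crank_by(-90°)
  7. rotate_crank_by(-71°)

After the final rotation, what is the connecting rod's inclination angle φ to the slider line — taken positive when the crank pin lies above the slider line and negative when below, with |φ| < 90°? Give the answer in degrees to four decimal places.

-2.6383

set_geometry: r = 10 mm, L = 251 mm, e = 17 mm; θ ← 0°
rotate_crank_by(+48°): θ ← 0° +48° = 48°
rotate_crank_by(+40°): θ ← 48° +40° = 88°
rotate_crank_by(+82°): θ ← 88° +82° = 170°
rotate_crank_by(+24°): θ ← 170° +24° = 194°
rotate_crank_by(-90°): θ ← 194° -90° = 104°
rotate_crank_by(-71°): θ ← 104° -71° = 33°
crank pin P = (r cos θ, r sin θ) = (8.386706, 5.446390)
h = r sin θ − e = 5.446390 − 17 = -11.553610
sin φ = h / L = -11.553610 / 251 = -0.04603032
φ = arcsin(-0.04603032) = -2.638275°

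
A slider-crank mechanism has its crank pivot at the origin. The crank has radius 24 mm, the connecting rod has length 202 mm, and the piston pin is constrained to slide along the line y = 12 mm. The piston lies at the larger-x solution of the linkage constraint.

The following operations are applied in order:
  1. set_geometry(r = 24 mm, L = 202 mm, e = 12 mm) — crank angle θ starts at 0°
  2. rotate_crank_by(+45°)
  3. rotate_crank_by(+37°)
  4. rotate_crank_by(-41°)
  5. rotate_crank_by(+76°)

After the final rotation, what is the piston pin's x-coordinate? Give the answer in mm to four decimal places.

set_geometry: r = 24 mm, L = 202 mm, e = 12 mm; θ ← 0°
rotate_crank_by(+45°): θ ← 0° +45° = 45°
rotate_crank_by(+37°): θ ← 45° +37° = 82°
rotate_crank_by(-41°): θ ← 82° -41° = 41°
rotate_crank_by(+76°): θ ← 41° +76° = 117°
crank pin P = (r cos θ, r sin θ) = (-10.895772, 21.384157)
h = r sin θ − e = 21.384157 − 12 = 9.384157
x = r cos θ + √(L² − h²) = -10.895772 + √(40804.0 − 88.0624) = -10.895772 + 201.781906 = 190.886134

190.8861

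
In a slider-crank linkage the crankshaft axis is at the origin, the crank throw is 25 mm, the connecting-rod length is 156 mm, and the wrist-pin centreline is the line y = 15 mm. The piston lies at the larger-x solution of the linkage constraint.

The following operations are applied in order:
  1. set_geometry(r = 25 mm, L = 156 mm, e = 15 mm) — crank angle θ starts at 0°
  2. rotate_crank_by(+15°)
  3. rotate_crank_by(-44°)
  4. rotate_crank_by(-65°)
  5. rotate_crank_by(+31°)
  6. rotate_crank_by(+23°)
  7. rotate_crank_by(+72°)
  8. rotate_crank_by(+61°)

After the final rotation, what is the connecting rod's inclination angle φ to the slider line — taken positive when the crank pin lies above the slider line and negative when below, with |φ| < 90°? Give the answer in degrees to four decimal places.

set_geometry: r = 25 mm, L = 156 mm, e = 15 mm; θ ← 0°
rotate_crank_by(+15°): θ ← 0° +15° = 15°
rotate_crank_by(-44°): θ ← 15° -44° = -29°
rotate_crank_by(-65°): θ ← -29° -65° = -94°
rotate_crank_by(+31°): θ ← -94° +31° = -63°
rotate_crank_by(+23°): θ ← -63° +23° = -40°
rotate_crank_by(+72°): θ ← -40° +72° = 32°
rotate_crank_by(+61°): θ ← 32° +61° = 93°
crank pin P = (r cos θ, r sin θ) = (-1.308399, 24.965738)
h = r sin θ − e = 24.965738 − 15 = 9.965738
sin φ = h / L = 9.965738 / 156 = 0.06388294
φ = arcsin(0.06388294) = 3.662717°

3.6627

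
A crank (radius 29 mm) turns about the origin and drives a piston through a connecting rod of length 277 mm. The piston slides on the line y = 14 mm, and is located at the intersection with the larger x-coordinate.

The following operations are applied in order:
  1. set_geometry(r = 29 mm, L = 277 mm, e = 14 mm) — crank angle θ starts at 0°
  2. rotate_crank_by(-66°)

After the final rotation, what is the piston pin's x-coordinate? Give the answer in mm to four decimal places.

285.8197

set_geometry: r = 29 mm, L = 277 mm, e = 14 mm; θ ← 0°
rotate_crank_by(-66°): θ ← 0° -66° = -66°
crank pin P = (r cos θ, r sin θ) = (11.795363, -26.492818)
h = r sin θ − e = -26.492818 − 14 = -40.492818
x = r cos θ + √(L² − h²) = 11.795363 + √(76729.0 − 1639.6683) = 11.795363 + 274.024327 = 285.819689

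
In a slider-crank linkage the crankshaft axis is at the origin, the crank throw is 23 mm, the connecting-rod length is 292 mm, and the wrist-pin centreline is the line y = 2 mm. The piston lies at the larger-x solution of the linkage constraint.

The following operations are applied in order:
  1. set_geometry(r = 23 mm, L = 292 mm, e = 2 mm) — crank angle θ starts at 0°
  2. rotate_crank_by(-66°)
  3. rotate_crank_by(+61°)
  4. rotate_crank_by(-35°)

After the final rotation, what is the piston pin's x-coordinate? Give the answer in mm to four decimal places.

309.1362

set_geometry: r = 23 mm, L = 292 mm, e = 2 mm; θ ← 0°
rotate_crank_by(-66°): θ ← 0° -66° = -66°
rotate_crank_by(+61°): θ ← -66° +61° = -5°
rotate_crank_by(-35°): θ ← -5° -35° = -40°
crank pin P = (r cos θ, r sin θ) = (17.619022, -14.784115)
h = r sin θ − e = -14.784115 − 2 = -16.784115
x = r cos θ + √(L² − h²) = 17.619022 + √(85264.0 − 281.7065) = 17.619022 + 291.517227 = 309.136249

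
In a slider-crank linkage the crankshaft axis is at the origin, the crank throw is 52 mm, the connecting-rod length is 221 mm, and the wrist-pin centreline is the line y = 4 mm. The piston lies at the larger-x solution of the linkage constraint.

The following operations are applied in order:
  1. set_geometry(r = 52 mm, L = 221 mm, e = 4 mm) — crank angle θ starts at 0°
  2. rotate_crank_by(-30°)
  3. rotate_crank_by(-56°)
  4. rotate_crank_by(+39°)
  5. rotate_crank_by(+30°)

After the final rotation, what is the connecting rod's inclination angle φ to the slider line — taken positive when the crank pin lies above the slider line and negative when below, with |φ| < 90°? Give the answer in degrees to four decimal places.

-4.9849

set_geometry: r = 52 mm, L = 221 mm, e = 4 mm; θ ← 0°
rotate_crank_by(-30°): θ ← 0° -30° = -30°
rotate_crank_by(-56°): θ ← -30° -56° = -86°
rotate_crank_by(+39°): θ ← -86° +39° = -47°
rotate_crank_by(+30°): θ ← -47° +30° = -17°
crank pin P = (r cos θ, r sin θ) = (49.727847, -15.203329)
h = r sin θ − e = -15.203329 − 4 = -19.203329
sin φ = h / L = -19.203329 / 221 = -0.08689289
φ = arcsin(-0.08689289) = -4.984882°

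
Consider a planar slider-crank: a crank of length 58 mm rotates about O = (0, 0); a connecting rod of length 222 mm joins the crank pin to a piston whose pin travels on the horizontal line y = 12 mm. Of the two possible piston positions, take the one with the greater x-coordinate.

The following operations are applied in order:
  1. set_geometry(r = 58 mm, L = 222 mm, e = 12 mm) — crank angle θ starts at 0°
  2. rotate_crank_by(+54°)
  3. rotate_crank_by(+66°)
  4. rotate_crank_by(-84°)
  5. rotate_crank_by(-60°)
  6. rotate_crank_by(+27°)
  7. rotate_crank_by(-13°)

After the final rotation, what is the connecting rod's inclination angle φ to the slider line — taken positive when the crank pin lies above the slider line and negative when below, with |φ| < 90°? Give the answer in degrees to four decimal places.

set_geometry: r = 58 mm, L = 222 mm, e = 12 mm; θ ← 0°
rotate_crank_by(+54°): θ ← 0° +54° = 54°
rotate_crank_by(+66°): θ ← 54° +66° = 120°
rotate_crank_by(-84°): θ ← 120° -84° = 36°
rotate_crank_by(-60°): θ ← 36° -60° = -24°
rotate_crank_by(+27°): θ ← -24° +27° = 3°
rotate_crank_by(-13°): θ ← 3° -13° = -10°
crank pin P = (r cos θ, r sin θ) = (57.118850, -10.071594)
h = r sin θ − e = -10.071594 − 12 = -22.071594
sin φ = h / L = -22.071594 / 222 = -0.09942160
φ = arcsin(-0.09942160) = -5.705864°

-5.7059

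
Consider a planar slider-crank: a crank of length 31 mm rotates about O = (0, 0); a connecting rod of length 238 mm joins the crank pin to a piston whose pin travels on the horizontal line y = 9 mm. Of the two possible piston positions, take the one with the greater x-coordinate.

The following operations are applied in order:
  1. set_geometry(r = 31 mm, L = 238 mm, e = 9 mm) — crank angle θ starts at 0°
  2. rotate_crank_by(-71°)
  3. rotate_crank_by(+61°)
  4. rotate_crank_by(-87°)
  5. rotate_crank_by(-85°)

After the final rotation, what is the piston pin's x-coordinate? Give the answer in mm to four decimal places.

set_geometry: r = 31 mm, L = 238 mm, e = 9 mm; θ ← 0°
rotate_crank_by(-71°): θ ← 0° -71° = -71°
rotate_crank_by(+61°): θ ← -71° +61° = -10°
rotate_crank_by(-87°): θ ← -10° -87° = -97°
rotate_crank_by(-85°): θ ← -97° -85° = -182°
crank pin P = (r cos θ, r sin θ) = (-30.981116, 1.081884)
h = r sin θ − e = 1.081884 − 9 = -7.918116
x = r cos θ + √(L² − h²) = -30.981116 + √(56644.0 − 62.6966) = -30.981116 + 237.868248 = 206.887132

206.8871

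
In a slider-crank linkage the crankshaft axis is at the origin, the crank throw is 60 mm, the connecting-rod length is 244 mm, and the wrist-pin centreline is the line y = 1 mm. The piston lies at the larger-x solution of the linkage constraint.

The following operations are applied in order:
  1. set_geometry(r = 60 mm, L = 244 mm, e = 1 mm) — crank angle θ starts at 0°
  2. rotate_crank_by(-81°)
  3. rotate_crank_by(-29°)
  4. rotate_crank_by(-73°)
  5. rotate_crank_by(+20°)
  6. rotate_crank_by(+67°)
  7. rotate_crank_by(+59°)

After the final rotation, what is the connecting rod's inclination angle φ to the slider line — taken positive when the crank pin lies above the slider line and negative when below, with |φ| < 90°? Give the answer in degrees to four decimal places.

set_geometry: r = 60 mm, L = 244 mm, e = 1 mm; θ ← 0°
rotate_crank_by(-81°): θ ← 0° -81° = -81°
rotate_crank_by(-29°): θ ← -81° -29° = -110°
rotate_crank_by(-73°): θ ← -110° -73° = -183°
rotate_crank_by(+20°): θ ← -183° +20° = -163°
rotate_crank_by(+67°): θ ← -163° +67° = -96°
rotate_crank_by(+59°): θ ← -96° +59° = -37°
crank pin P = (r cos θ, r sin θ) = (47.918131, -36.108901)
h = r sin θ − e = -36.108901 − 1 = -37.108901
sin φ = h / L = -37.108901 / 244 = -0.15208566
φ = arcsin(-0.15208566) = -8.747813°

-8.7478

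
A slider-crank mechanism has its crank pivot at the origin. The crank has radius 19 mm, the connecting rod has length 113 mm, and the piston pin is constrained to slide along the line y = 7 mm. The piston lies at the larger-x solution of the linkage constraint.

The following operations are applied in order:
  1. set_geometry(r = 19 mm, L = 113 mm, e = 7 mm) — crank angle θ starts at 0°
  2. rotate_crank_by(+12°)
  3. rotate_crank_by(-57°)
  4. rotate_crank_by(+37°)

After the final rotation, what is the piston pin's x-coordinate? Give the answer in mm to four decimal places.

set_geometry: r = 19 mm, L = 113 mm, e = 7 mm; θ ← 0°
rotate_crank_by(+12°): θ ← 0° +12° = 12°
rotate_crank_by(-57°): θ ← 12° -57° = -45°
rotate_crank_by(+37°): θ ← -45° +37° = -8°
crank pin P = (r cos θ, r sin θ) = (18.815093, -2.644289)
h = r sin θ − e = -2.644289 − 7 = -9.644289
x = r cos θ + √(L² − h²) = 18.815093 + √(12769.0 − 93.0123) = 18.815093 + 112.587689 = 131.402782

131.4028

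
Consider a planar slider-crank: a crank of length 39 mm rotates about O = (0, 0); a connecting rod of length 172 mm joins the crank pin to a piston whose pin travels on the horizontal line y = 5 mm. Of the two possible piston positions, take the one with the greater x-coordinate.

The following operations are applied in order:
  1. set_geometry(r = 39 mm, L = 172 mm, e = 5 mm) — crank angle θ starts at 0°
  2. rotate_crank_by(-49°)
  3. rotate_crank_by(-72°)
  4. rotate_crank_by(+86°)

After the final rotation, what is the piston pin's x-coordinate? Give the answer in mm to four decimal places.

201.7554

set_geometry: r = 39 mm, L = 172 mm, e = 5 mm; θ ← 0°
rotate_crank_by(-49°): θ ← 0° -49° = -49°
rotate_crank_by(-72°): θ ← -49° -72° = -121°
rotate_crank_by(+86°): θ ← -121° +86° = -35°
crank pin P = (r cos θ, r sin θ) = (31.946930, -22.369481)
h = r sin θ − e = -22.369481 − 5 = -27.369481
x = r cos θ + √(L² − h²) = 31.946930 + √(29584.0 − 749.0885) = 31.946930 + 169.808455 = 201.755385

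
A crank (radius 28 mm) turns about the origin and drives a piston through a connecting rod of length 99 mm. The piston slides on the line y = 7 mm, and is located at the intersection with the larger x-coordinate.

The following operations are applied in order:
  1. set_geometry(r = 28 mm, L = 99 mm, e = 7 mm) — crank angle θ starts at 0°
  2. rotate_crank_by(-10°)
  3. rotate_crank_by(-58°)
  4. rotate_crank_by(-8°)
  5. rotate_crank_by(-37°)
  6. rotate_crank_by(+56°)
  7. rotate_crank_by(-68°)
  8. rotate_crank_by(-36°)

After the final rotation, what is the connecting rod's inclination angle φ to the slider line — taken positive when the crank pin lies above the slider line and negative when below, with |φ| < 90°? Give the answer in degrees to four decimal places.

-9.3687

set_geometry: r = 28 mm, L = 99 mm, e = 7 mm; θ ← 0°
rotate_crank_by(-10°): θ ← 0° -10° = -10°
rotate_crank_by(-58°): θ ← -10° -58° = -68°
rotate_crank_by(-8°): θ ← -68° -8° = -76°
rotate_crank_by(-37°): θ ← -76° -37° = -113°
rotate_crank_by(+56°): θ ← -113° +56° = -57°
rotate_crank_by(-68°): θ ← -57° -68° = -125°
rotate_crank_by(-36°): θ ← -125° -36° = -161°
crank pin P = (r cos θ, r sin θ) = (-26.474520, -9.115908)
h = r sin θ − e = -9.115908 − 7 = -16.115908
sin φ = h / L = -16.115908 / 99 = -0.16278695
φ = arcsin(-0.16278695) = -9.368698°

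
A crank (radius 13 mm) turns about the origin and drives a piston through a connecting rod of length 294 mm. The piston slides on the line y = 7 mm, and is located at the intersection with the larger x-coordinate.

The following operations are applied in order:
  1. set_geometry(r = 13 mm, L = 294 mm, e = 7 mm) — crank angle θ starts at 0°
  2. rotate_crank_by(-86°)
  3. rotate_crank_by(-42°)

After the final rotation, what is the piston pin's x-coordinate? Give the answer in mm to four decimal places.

set_geometry: r = 13 mm, L = 294 mm, e = 7 mm; θ ← 0°
rotate_crank_by(-86°): θ ← 0° -86° = -86°
rotate_crank_by(-42°): θ ← -86° -42° = -128°
crank pin P = (r cos θ, r sin θ) = (-8.003599, -10.244140)
h = r sin θ − e = -10.244140 − 7 = -17.244140
x = r cos θ + √(L² − h²) = -8.003599 + √(86436.0 − 297.3604) = -8.003599 + 293.493849 = 285.490250

285.4903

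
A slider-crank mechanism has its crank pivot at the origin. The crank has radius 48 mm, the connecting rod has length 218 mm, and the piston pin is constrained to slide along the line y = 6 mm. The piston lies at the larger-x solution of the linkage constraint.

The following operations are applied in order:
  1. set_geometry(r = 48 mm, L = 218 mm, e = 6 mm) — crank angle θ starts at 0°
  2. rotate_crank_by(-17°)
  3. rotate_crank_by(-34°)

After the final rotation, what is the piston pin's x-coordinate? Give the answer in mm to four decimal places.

243.8633

set_geometry: r = 48 mm, L = 218 mm, e = 6 mm; θ ← 0°
rotate_crank_by(-17°): θ ← 0° -17° = -17°
rotate_crank_by(-34°): θ ← -17° -34° = -51°
crank pin P = (r cos θ, r sin θ) = (30.207379, -37.303006)
h = r sin θ − e = -37.303006 − 6 = -43.303006
x = r cos θ + √(L² − h²) = 30.207379 + √(47524.0 − 1875.1503) = 30.207379 + 213.655914 = 243.863293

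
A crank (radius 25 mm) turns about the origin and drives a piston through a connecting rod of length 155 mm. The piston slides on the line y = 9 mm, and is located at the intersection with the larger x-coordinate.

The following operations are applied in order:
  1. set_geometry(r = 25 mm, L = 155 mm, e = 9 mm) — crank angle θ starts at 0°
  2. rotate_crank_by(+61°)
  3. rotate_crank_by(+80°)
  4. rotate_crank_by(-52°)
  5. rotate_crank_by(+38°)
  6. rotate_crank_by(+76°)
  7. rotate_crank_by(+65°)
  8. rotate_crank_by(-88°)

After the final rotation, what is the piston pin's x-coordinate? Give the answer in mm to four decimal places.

set_geometry: r = 25 mm, L = 155 mm, e = 9 mm; θ ← 0°
rotate_crank_by(+61°): θ ← 0° +61° = 61°
rotate_crank_by(+80°): θ ← 61° +80° = 141°
rotate_crank_by(-52°): θ ← 141° -52° = 89°
rotate_crank_by(+38°): θ ← 89° +38° = 127°
rotate_crank_by(+76°): θ ← 127° +76° = 203°
rotate_crank_by(+65°): θ ← 203° +65° = 268°
rotate_crank_by(-88°): θ ← 268° -88° = 180°
crank pin P = (r cos θ, r sin θ) = (-25.000000, 0.000000)
h = r sin θ − e = 0.000000 − 9 = -9.000000
x = r cos θ + √(L² − h²) = -25.000000 + √(24025.0 − 81.0000) = -25.000000 + 154.738489 = 129.738489

129.7385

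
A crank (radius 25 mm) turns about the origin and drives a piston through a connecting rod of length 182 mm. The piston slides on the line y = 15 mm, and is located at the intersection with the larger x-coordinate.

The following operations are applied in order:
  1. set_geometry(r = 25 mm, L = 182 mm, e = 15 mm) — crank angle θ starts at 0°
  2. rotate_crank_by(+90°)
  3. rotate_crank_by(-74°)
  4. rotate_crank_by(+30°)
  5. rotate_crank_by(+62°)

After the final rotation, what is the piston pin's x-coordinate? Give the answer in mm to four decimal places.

174.0628

set_geometry: r = 25 mm, L = 182 mm, e = 15 mm; θ ← 0°
rotate_crank_by(+90°): θ ← 0° +90° = 90°
rotate_crank_by(-74°): θ ← 90° -74° = 16°
rotate_crank_by(+30°): θ ← 16° +30° = 46°
rotate_crank_by(+62°): θ ← 46° +62° = 108°
crank pin P = (r cos θ, r sin θ) = (-7.725425, 23.776413)
h = r sin θ − e = 23.776413 − 15 = 8.776413
x = r cos θ + √(L² − h²) = -7.725425 + √(33124.0 − 77.0254) = -7.725425 + 181.788269 = 174.062844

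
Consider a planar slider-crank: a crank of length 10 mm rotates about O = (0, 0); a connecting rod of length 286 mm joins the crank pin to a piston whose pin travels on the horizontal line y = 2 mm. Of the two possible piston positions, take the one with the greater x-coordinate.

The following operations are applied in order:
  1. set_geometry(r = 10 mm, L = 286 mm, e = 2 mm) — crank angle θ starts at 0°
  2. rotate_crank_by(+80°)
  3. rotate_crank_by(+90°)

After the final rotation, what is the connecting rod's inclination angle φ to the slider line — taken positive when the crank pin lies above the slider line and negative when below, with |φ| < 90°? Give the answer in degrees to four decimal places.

set_geometry: r = 10 mm, L = 286 mm, e = 2 mm; θ ← 0°
rotate_crank_by(+80°): θ ← 0° +80° = 80°
rotate_crank_by(+90°): θ ← 80° +90° = 170°
crank pin P = (r cos θ, r sin θ) = (-9.848078, 1.736482)
h = r sin θ − e = 1.736482 − 2 = -0.263518
sin φ = h / L = -0.263518 / 286 = -0.00092139
φ = arcsin(-0.00092139) = -0.052792°

-0.0528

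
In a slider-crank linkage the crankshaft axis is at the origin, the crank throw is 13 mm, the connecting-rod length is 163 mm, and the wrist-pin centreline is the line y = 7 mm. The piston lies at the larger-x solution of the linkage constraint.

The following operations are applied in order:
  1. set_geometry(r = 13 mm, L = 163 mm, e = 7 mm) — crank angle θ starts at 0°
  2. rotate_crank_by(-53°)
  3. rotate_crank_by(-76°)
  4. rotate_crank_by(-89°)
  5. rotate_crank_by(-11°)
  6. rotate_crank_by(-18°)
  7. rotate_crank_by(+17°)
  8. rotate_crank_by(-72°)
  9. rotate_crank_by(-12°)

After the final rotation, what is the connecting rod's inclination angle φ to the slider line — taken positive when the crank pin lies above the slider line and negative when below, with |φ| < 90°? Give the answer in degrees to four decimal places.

0.8266

set_geometry: r = 13 mm, L = 163 mm, e = 7 mm; θ ← 0°
rotate_crank_by(-53°): θ ← 0° -53° = -53°
rotate_crank_by(-76°): θ ← -53° -76° = -129°
rotate_crank_by(-89°): θ ← -129° -89° = -218°
rotate_crank_by(-11°): θ ← -218° -11° = -229°
rotate_crank_by(-18°): θ ← -229° -18° = -247°
rotate_crank_by(+17°): θ ← -247° +17° = -230°
rotate_crank_by(-72°): θ ← -230° -72° = -302°
rotate_crank_by(-12°): θ ← -302° -12° = -314°
crank pin P = (r cos θ, r sin θ) = (9.030559, 9.351417)
h = r sin θ − e = 9.351417 − 7 = 2.351417
sin φ = h / L = 2.351417 / 163 = 0.01442587
φ = arcsin(0.01442587) = 0.826570°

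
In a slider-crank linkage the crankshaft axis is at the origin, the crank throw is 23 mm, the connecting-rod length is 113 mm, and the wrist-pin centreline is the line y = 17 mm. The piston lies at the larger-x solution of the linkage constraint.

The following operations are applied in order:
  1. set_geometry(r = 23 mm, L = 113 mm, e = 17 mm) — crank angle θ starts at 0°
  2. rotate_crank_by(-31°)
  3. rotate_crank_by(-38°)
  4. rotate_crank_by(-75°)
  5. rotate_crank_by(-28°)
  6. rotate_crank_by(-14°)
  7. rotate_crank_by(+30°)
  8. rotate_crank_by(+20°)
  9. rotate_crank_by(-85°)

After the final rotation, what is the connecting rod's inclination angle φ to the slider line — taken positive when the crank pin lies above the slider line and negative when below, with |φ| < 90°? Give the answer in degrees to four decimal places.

set_geometry: r = 23 mm, L = 113 mm, e = 17 mm; θ ← 0°
rotate_crank_by(-31°): θ ← 0° -31° = -31°
rotate_crank_by(-38°): θ ← -31° -38° = -69°
rotate_crank_by(-75°): θ ← -69° -75° = -144°
rotate_crank_by(-28°): θ ← -144° -28° = -172°
rotate_crank_by(-14°): θ ← -172° -14° = -186°
rotate_crank_by(+30°): θ ← -186° +30° = -156°
rotate_crank_by(+20°): θ ← -156° +20° = -136°
rotate_crank_by(-85°): θ ← -136° -85° = -221°
crank pin P = (r cos θ, r sin θ) = (-17.358320, 15.089358)
h = r sin θ − e = 15.089358 − 17 = -1.910642
sin φ = h / L = -1.910642 / 113 = -0.01690834
φ = arcsin(-0.01690834) = -0.968823°

-0.9688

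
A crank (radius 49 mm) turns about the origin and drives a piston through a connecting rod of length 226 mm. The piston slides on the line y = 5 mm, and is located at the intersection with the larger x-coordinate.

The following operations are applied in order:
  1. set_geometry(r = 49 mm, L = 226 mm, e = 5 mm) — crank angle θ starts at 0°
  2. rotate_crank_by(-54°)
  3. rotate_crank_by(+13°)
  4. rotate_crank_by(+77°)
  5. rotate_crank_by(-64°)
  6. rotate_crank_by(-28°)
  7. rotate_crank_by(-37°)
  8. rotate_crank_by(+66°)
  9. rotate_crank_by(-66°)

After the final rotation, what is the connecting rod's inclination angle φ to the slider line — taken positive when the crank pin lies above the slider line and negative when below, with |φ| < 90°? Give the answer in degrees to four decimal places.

-13.8063

set_geometry: r = 49 mm, L = 226 mm, e = 5 mm; θ ← 0°
rotate_crank_by(-54°): θ ← 0° -54° = -54°
rotate_crank_by(+13°): θ ← -54° +13° = -41°
rotate_crank_by(+77°): θ ← -41° +77° = 36°
rotate_crank_by(-64°): θ ← 36° -64° = -28°
rotate_crank_by(-28°): θ ← -28° -28° = -56°
rotate_crank_by(-37°): θ ← -56° -37° = -93°
rotate_crank_by(+66°): θ ← -93° +66° = -27°
rotate_crank_by(-66°): θ ← -27° -66° = -93°
crank pin P = (r cos θ, r sin θ) = (-2.564462, -48.932847)
h = r sin θ − e = -48.932847 − 5 = -53.932847
sin φ = h / L = -53.932847 / 226 = -0.23864092
φ = arcsin(-0.23864092) = -13.806340°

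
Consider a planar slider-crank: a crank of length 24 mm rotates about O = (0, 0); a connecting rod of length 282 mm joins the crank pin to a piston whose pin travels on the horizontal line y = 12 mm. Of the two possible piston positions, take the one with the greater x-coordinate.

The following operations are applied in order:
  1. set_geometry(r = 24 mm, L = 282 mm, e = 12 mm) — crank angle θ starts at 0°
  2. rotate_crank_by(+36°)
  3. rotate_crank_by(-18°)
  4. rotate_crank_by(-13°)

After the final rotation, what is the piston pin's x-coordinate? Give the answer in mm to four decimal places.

set_geometry: r = 24 mm, L = 282 mm, e = 12 mm; θ ← 0°
rotate_crank_by(+36°): θ ← 0° +36° = 36°
rotate_crank_by(-18°): θ ← 36° -18° = 18°
rotate_crank_by(-13°): θ ← 18° -13° = 5°
crank pin P = (r cos θ, r sin θ) = (23.908673, 2.091738)
h = r sin θ − e = 2.091738 − 12 = -9.908262
x = r cos θ + √(L² − h²) = 23.908673 + √(79524.0 − 98.1737) = 23.908673 + 281.825879 = 305.734552

305.7346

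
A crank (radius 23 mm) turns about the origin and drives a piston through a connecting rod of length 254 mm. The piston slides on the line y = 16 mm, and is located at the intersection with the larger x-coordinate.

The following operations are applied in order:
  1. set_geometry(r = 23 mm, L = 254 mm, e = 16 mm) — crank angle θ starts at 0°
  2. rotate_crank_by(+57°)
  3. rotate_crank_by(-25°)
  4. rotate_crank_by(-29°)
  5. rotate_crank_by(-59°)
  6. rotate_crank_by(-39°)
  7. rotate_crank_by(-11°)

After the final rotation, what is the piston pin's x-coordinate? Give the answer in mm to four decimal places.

244.7852

set_geometry: r = 23 mm, L = 254 mm, e = 16 mm; θ ← 0°
rotate_crank_by(+57°): θ ← 0° +57° = 57°
rotate_crank_by(-25°): θ ← 57° -25° = 32°
rotate_crank_by(-29°): θ ← 32° -29° = 3°
rotate_crank_by(-59°): θ ← 3° -59° = -56°
rotate_crank_by(-39°): θ ← -56° -39° = -95°
rotate_crank_by(-11°): θ ← -95° -11° = -106°
crank pin P = (r cos θ, r sin θ) = (-6.339659, -22.109019)
h = r sin θ − e = -22.109019 − 16 = -38.109019
x = r cos θ + √(L² − h²) = -6.339659 + √(64516.0 − 1452.2973) = -6.339659 + 251.124875 = 244.785215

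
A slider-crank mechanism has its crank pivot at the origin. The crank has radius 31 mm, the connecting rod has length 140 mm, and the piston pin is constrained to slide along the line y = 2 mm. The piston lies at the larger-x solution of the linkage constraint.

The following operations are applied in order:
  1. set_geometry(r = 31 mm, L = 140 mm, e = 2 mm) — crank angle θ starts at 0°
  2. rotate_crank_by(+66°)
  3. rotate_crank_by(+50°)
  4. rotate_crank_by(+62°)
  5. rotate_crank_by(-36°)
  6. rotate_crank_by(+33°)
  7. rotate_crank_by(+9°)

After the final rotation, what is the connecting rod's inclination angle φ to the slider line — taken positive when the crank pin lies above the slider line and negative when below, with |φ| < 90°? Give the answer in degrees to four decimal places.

set_geometry: r = 31 mm, L = 140 mm, e = 2 mm; θ ← 0°
rotate_crank_by(+66°): θ ← 0° +66° = 66°
rotate_crank_by(+50°): θ ← 66° +50° = 116°
rotate_crank_by(+62°): θ ← 116° +62° = 178°
rotate_crank_by(-36°): θ ← 178° -36° = 142°
rotate_crank_by(+33°): θ ← 142° +33° = 175°
rotate_crank_by(+9°): θ ← 175° +9° = 184°
crank pin P = (r cos θ, r sin θ) = (-30.924486, -2.162451)
h = r sin θ − e = -2.162451 − 2 = -4.162451
sin φ = h / L = -4.162451 / 140 = -0.02973179
φ = arcsin(-0.02973179) = -1.703757°

-1.7038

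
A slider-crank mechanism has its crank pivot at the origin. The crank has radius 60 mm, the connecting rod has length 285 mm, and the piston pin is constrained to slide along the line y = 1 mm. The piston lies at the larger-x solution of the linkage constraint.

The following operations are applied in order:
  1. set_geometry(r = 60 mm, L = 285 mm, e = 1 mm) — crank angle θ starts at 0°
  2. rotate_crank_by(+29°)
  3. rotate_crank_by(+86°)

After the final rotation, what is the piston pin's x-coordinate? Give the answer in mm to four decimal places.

set_geometry: r = 60 mm, L = 285 mm, e = 1 mm; θ ← 0°
rotate_crank_by(+29°): θ ← 0° +29° = 29°
rotate_crank_by(+86°): θ ← 29° +86° = 115°
crank pin P = (r cos θ, r sin θ) = (-25.357096, 54.378467)
h = r sin θ − e = 54.378467 − 1 = 53.378467
x = r cos θ + √(L² − h²) = -25.357096 + √(81225.0 − 2849.2608) = -25.357096 + 279.956674 = 254.599578

254.5996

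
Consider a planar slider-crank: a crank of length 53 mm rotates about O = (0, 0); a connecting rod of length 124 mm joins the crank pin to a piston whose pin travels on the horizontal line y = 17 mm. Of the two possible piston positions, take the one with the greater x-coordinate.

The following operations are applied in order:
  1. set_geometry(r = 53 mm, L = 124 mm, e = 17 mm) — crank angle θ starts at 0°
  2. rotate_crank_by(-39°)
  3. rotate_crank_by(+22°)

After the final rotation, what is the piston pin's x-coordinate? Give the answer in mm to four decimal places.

170.3505

set_geometry: r = 53 mm, L = 124 mm, e = 17 mm; θ ← 0°
rotate_crank_by(-39°): θ ← 0° -39° = -39°
rotate_crank_by(+22°): θ ← -39° +22° = -17°
crank pin P = (r cos θ, r sin θ) = (50.684152, -15.495700)
h = r sin θ − e = -15.495700 − 17 = -32.495700
x = r cos θ + √(L² − h²) = 50.684152 + √(15376.0 − 1055.9705) = 50.684152 + 119.666326 = 170.350478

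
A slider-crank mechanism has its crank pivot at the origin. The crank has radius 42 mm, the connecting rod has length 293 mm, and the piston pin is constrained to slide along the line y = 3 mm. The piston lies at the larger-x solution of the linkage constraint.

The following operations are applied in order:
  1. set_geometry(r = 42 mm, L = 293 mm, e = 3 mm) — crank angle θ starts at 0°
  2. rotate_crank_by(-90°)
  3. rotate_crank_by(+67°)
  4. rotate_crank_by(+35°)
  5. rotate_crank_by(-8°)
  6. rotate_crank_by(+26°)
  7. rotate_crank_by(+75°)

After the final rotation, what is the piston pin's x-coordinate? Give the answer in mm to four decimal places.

set_geometry: r = 42 mm, L = 293 mm, e = 3 mm; θ ← 0°
rotate_crank_by(-90°): θ ← 0° -90° = -90°
rotate_crank_by(+67°): θ ← -90° +67° = -23°
rotate_crank_by(+35°): θ ← -23° +35° = 12°
rotate_crank_by(-8°): θ ← 12° -8° = 4°
rotate_crank_by(+26°): θ ← 4° +26° = 30°
rotate_crank_by(+75°): θ ← 30° +75° = 105°
crank pin P = (r cos θ, r sin θ) = (-10.870400, 40.568885)
h = r sin θ − e = 40.568885 − 3 = 37.568885
x = r cos θ + √(L² − h²) = -10.870400 + √(85849.0 − 1411.4211) = -10.870400 + 290.581450 = 279.711050

279.7110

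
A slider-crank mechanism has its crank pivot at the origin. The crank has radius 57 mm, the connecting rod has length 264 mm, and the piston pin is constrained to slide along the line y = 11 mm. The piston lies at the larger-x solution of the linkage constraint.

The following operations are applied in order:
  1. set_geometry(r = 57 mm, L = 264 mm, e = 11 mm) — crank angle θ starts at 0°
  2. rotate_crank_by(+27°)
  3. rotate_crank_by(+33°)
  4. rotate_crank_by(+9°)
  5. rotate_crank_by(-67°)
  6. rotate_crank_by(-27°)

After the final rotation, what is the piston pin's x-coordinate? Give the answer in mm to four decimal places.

set_geometry: r = 57 mm, L = 264 mm, e = 11 mm; θ ← 0°
rotate_crank_by(+27°): θ ← 0° +27° = 27°
rotate_crank_by(+33°): θ ← 27° +33° = 60°
rotate_crank_by(+9°): θ ← 60° +9° = 69°
rotate_crank_by(-67°): θ ← 69° -67° = 2°
rotate_crank_by(-27°): θ ← 2° -27° = -25°
crank pin P = (r cos θ, r sin θ) = (51.659544, -24.089241)
h = r sin θ − e = -24.089241 − 11 = -35.089241
x = r cos θ + √(L² − h²) = 51.659544 + √(69696.0 − 1231.2548) = 51.659544 + 261.657687 = 313.317231

313.3172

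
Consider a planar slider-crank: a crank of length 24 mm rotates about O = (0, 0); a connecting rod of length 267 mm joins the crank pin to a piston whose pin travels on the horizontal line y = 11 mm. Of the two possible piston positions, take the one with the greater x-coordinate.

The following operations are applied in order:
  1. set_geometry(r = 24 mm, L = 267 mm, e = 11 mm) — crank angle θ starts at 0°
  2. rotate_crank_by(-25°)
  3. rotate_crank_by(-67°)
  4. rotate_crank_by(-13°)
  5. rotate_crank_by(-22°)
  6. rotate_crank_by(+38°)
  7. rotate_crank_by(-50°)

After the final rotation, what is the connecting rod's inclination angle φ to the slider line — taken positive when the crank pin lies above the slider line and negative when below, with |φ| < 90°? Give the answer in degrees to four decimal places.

set_geometry: r = 24 mm, L = 267 mm, e = 11 mm; θ ← 0°
rotate_crank_by(-25°): θ ← 0° -25° = -25°
rotate_crank_by(-67°): θ ← -25° -67° = -92°
rotate_crank_by(-13°): θ ← -92° -13° = -105°
rotate_crank_by(-22°): θ ← -105° -22° = -127°
rotate_crank_by(+38°): θ ← -127° +38° = -89°
rotate_crank_by(-50°): θ ← -89° -50° = -139°
crank pin P = (r cos θ, r sin θ) = (-18.113030, -15.745417)
h = r sin θ − e = -15.745417 − 11 = -26.745417
sin φ = h / L = -26.745417 / 267 = -0.10017010
φ = arcsin(-0.10017010) = -5.748966°

-5.7490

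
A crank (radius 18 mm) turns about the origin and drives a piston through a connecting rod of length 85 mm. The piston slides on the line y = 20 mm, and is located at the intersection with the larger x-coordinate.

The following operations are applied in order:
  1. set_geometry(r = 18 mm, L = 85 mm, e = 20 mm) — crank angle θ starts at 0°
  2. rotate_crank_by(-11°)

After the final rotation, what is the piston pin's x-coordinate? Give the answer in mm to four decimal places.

99.3750

set_geometry: r = 18 mm, L = 85 mm, e = 20 mm; θ ← 0°
rotate_crank_by(-11°): θ ← 0° -11° = -11°
crank pin P = (r cos θ, r sin θ) = (17.669289, -3.434562)
h = r sin θ − e = -3.434562 − 20 = -23.434562
x = r cos θ + √(L² − h²) = 17.669289 + √(7225.0 − 549.1787) = 17.669289 + 81.705699 = 99.374989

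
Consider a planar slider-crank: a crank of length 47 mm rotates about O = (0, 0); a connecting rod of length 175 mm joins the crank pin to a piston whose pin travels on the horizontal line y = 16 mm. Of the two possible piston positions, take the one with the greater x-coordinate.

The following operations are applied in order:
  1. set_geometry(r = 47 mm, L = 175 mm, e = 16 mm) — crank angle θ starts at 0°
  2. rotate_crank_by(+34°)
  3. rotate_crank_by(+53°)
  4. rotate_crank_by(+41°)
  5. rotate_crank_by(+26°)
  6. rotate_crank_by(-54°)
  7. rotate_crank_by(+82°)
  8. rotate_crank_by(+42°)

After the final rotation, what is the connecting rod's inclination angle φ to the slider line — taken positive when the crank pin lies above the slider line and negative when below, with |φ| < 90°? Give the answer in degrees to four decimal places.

-16.1405

set_geometry: r = 47 mm, L = 175 mm, e = 16 mm; θ ← 0°
rotate_crank_by(+34°): θ ← 0° +34° = 34°
rotate_crank_by(+53°): θ ← 34° +53° = 87°
rotate_crank_by(+41°): θ ← 87° +41° = 128°
rotate_crank_by(+26°): θ ← 128° +26° = 154°
rotate_crank_by(-54°): θ ← 154° -54° = 100°
rotate_crank_by(+82°): θ ← 100° +82° = 182°
rotate_crank_by(+42°): θ ← 182° +42° = 224°
crank pin P = (r cos θ, r sin θ) = (-33.808971, -32.648943)
h = r sin θ − e = -32.648943 − 16 = -48.648943
sin φ = h / L = -48.648943 / 175 = -0.27799396
φ = arcsin(-0.27799396) = -16.140515°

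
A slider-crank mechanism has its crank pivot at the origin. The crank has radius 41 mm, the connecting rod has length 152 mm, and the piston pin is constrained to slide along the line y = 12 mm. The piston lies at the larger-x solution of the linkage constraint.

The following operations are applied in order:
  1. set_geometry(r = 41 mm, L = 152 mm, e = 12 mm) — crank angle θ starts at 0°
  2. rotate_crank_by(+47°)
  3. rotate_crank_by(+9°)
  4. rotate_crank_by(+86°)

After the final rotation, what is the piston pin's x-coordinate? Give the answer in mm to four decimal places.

119.1136

set_geometry: r = 41 mm, L = 152 mm, e = 12 mm; θ ← 0°
rotate_crank_by(+47°): θ ← 0° +47° = 47°
rotate_crank_by(+9°): θ ← 47° +9° = 56°
rotate_crank_by(+86°): θ ← 56° +86° = 142°
crank pin P = (r cos θ, r sin θ) = (-32.308441, 25.242120)
h = r sin θ − e = 25.242120 − 12 = 13.242120
x = r cos θ + √(L² − h²) = -32.308441 + √(23104.0 − 175.3538) = -32.308441 + 151.422080 = 119.113639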